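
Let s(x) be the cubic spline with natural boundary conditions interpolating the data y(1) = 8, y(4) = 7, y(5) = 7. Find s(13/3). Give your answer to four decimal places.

6.9846

Put M_i = s'' at the i-th knot. Here h = (3, 1) and Δ = (-1/3, 0), so the interior equations h_(i-1)·M_(i-1) + 2(h_(i-1)+h_i)·M_i + h_i·M_(i+1) = 6(Δ_i − Δ_(i-1)) read
  3·M_0 + 8·M_1 + 1·M_2 = 6(Δ_1 - Δ_0) = 2
Natural end conditions: M_0 = M_2 = 0.
Solving the tridiagonal system: M_0 = 0, M_1 = 1/4, M_2 = 0.
On [4, 5], s(x) = 7 - 1/12·(x - 4) + 1/8·(x - 4)² - 1/24·(x - 4)³.
With (x - 4) = 1/3: s(13/3) = 2263/324.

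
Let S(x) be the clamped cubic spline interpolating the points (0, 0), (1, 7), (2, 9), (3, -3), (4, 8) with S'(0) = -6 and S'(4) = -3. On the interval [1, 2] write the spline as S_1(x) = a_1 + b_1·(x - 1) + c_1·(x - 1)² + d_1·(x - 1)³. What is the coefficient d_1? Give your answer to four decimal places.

Write M_i for S''(x_i). With h_i = 1, 1, 1, 1 and divided differences Δ_i = 7, 2, -12, 11, the continuity of S' gives the tridiagonal system
  1·M_0 + 4·M_1 + 1·M_2 = 6(Δ_1 - Δ_0) = -30
  1·M_1 + 4·M_2 + 1·M_3 = 6(Δ_2 - Δ_1) = -84
  1·M_2 + 4·M_3 + 1·M_4 = 6(Δ_3 - Δ_2) = 138
Clamped end conditions give two more equations: 2h_0·M_0 + h_0·M_1 = 6(Δ_0 - S'(0)) = 78 and h_3·M_3 + 2h_3·M_4 = 6(S'(4) - Δ_3) = -84.
Solving the tridiagonal system: M_0 = 1233/28, M_1 = -141/14, M_2 = -135/4, M_3 = 855/14, M_4 = -2031/28.
On [1, 2], with S_1(x) = a_1 + b_1·(x - 1) + c_1·(x - 1)² + d_1·(x - 1)³: c_1 = M_1/2 = -141/28, d_1 = (M_2 - M_1)/(6h_1) = -221/56, b_1 = Δ_1 - h_1(2M_1 + M_2)/6 = 615/56.

-3.9464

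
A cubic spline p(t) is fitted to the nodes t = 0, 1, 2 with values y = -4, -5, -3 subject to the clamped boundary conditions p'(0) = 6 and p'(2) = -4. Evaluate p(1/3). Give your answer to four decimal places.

-3.3889

Put M_i = p'' at the i-th knot. Here h = (1, 1) and Δ = (-1, 2), so the interior equations h_(i-1)·M_(i-1) + 2(h_(i-1)+h_i)·M_i + h_i·M_(i+1) = 6(Δ_i − Δ_(i-1)) read
  1·M_0 + 4·M_1 + 1·M_2 = 6(Δ_1 - Δ_0) = 18
Clamped end conditions give two more equations: 2h_0·M_0 + h_0·M_1 = 6(Δ_0 - p'(0)) = -42 and h_1·M_1 + 2h_1·M_2 = 6(p'(2) - Δ_1) = -36.
Solving: M_0 = -61/2, M_1 = 19, M_2 = -55/2.
On [0, 1], p(t) = -4 + 6·t - 61/4·t² + 33/4·t³.
With t = 1/3: p(1/3) = -61/18.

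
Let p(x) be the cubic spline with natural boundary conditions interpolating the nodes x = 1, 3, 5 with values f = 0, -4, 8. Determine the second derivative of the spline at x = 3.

6

Put σ_i = p'' at the i-th knot. Here h = (2, 2) and Δ = (-2, 6), so the interior equations h_(i-1)·σ_(i-1) + 2(h_(i-1)+h_i)·σ_i + h_i·σ_(i+1) = 6(Δ_i − Δ_(i-1)) read
  2·σ_0 + 8·σ_1 + 2·σ_2 = 6(Δ_1 - Δ_0) = 48
Natural end conditions: σ_0 = σ_2 = 0.
Hence σ_0 = 0, σ_1 = 6, σ_2 = 0.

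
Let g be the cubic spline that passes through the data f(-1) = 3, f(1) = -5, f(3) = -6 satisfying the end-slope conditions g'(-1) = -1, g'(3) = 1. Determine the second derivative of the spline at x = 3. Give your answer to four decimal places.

0.1250

Write m_i for g''(x_i). With h_i = 2, 2 and divided differences Δ_i = -4, -1/2, the continuity of g' gives the tridiagonal system
  2·m_0 + 8·m_1 + 2·m_2 = 6(Δ_1 - Δ_0) = 21
Clamped end conditions give two more equations: 2h_0·m_0 + h_0·m_1 = 6(Δ_0 - g'(-1)) = -18 and h_1·m_1 + 2h_1·m_2 = 6(g'(3) - Δ_1) = 9.
Hence m_0 = -53/8, m_1 = 17/4, m_2 = 1/8.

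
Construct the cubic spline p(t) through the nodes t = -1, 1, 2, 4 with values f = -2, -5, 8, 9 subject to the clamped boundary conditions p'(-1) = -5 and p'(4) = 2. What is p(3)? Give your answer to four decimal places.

10.4063

With σ_i denoting the second derivative at x_i, h_i = 2, 1, 2, and Δ_i = (y_(i+1) − y_i)/h_i = -3/2, 13, 1/2:
  2·σ_0 + 6·σ_1 + 1·σ_2 = 6(Δ_1 - Δ_0) = 87
  1·σ_1 + 6·σ_2 + 2·σ_3 = 6(Δ_2 - Δ_1) = -75
Clamped end conditions give two more equations: 2h_0·σ_0 + h_0·σ_1 = 6(Δ_0 - p'(-1)) = 21 and h_2·σ_2 + 2h_2·σ_3 = 6(p'(4) - Δ_2) = 9.
Forward elimination and back-substitution give σ_0 = -35/8, σ_1 = 77/4, σ_2 = -79/4, σ_3 = 97/8.
On [2, 4], p(t) = 8 + 77/8·(t - 2) - 79/8·(t - 2)² + 85/32·(t - 2)³.
With (t - 2) = 1: p(3) = 333/32.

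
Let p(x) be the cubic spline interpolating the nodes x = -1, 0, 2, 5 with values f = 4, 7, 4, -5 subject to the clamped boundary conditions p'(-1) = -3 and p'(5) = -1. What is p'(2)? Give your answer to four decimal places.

With m_i denoting the second derivative at x_i, h_i = 1, 2, 3, and Δ_i = (y_(i+1) − y_i)/h_i = 3, -3/2, -3:
  1·m_0 + 6·m_1 + 2·m_2 = 6(Δ_1 - Δ_0) = -27
  2·m_1 + 10·m_2 + 3·m_3 = 6(Δ_2 - Δ_1) = -9
Clamped end conditions give two more equations: 2h_0·m_0 + h_0·m_1 = 6(Δ_0 - p'(-1)) = 36 and h_2·m_2 + 2h_2·m_3 = 6(p'(5) - Δ_2) = 12.
Solving the tridiagonal system: m_0 = 1261/57, m_1 = -470/57, m_2 = 10/57, m_3 = 109/57.
On [2, 5], p'(x) = b_2 + 2c_2·(x - 2) + 3d_2·(x - 2)² with b_2 = Δ_2 - h_2(2m_2 + m_3)/6 = -157/38, c_2 = m_2/2 = 5/57, d_2 = (m_3 - m_2)/(6h_2) = 11/114. So p'(2) = -157/38.

-4.1316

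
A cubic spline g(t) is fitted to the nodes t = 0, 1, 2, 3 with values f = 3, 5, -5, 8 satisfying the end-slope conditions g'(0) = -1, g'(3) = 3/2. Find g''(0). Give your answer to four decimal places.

29.2667

Let M_i = g''(x_i). Step sizes h_i = 1, 1, 1; slopes of the chords Δ_i = (y_(i+1) - y_i)/h_i = 2, -10, 13.
  1·M_0 + 4·M_1 + 1·M_2 = 6(Δ_1 - Δ_0) = -72
  1·M_1 + 4·M_2 + 1·M_3 = 6(Δ_2 - Δ_1) = 138
Clamped end conditions give two more equations: 2h_0·M_0 + h_0·M_1 = 6(Δ_0 - g'(0)) = 18 and h_2·M_2 + 2h_2·M_3 = 6(g'(3) - Δ_2) = -69.
Solving the tridiagonal system: M_0 = 439/15, M_1 = -608/15, M_2 = 913/15, M_3 = -974/15.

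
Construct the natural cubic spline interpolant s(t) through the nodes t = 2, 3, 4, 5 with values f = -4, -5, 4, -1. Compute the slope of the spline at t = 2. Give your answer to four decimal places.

With M_i denoting the second derivative at x_i, h_i = 1, 1, 1, and Δ_i = (y_(i+1) − y_i)/h_i = -1, 9, -5:
  1·M_0 + 4·M_1 + 1·M_2 = 6(Δ_1 - Δ_0) = 60
  1·M_1 + 4·M_2 + 1·M_3 = 6(Δ_2 - Δ_1) = -84
Natural end conditions: M_0 = M_3 = 0.
Solving the tridiagonal system: M_0 = 0, M_1 = 108/5, M_2 = -132/5, M_3 = 0.
On [2, 3], s'(t) = b_0 + 2c_0·(t - 2) + 3d_0·(t - 2)² with b_0 = Δ_0 - h_0(2M_0 + M_1)/6 = -23/5, c_0 = M_0/2 = 0, d_0 = (M_1 - M_0)/(6h_0) = 18/5. So s'(2) = -23/5.

-4.6000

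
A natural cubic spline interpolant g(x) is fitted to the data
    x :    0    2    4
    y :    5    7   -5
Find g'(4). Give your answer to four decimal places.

Put σ_i = g'' at the i-th knot. Here h = (2, 2) and Δ = (1, -6), so the interior equations h_(i-1)·σ_(i-1) + 2(h_(i-1)+h_i)·σ_i + h_i·σ_(i+1) = 6(Δ_i − Δ_(i-1)) read
  2·σ_0 + 8·σ_1 + 2·σ_2 = 6(Δ_1 - Δ_0) = -42
Natural end conditions: σ_0 = σ_2 = 0.
Forward elimination and back-substitution give σ_0 = 0, σ_1 = -21/4, σ_2 = 0.
On [2, 4], g'(x) = b_1 + 2c_1·(x - 2) + 3d_1·(x - 2)² with b_1 = Δ_1 - h_1(2σ_1 + σ_2)/6 = -5/2, c_1 = σ_1/2 = -21/8, d_1 = (σ_2 - σ_1)/(6h_1) = 7/16. So g'(4) = -31/4.

-7.7500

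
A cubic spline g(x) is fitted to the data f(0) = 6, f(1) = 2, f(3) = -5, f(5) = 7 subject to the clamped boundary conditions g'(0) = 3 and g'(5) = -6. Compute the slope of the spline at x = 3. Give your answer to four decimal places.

5.2826

Put M_i = g'' at the i-th knot. Here h = (1, 2, 2) and Δ = (-4, -7/2, 6), so the interior equations h_(i-1)·M_(i-1) + 2(h_(i-1)+h_i)·M_i + h_i·M_(i+1) = 6(Δ_i − Δ_(i-1)) read
  1·M_0 + 6·M_1 + 2·M_2 = 6(Δ_1 - Δ_0) = 3
  2·M_1 + 8·M_2 + 2·M_3 = 6(Δ_2 - Δ_1) = 57
Clamped end conditions give two more equations: 2h_0·M_0 + h_0·M_1 = 6(Δ_0 - g'(0)) = -42 and h_2·M_2 + 2h_2·M_3 = 6(g'(5) - Δ_2) = -72.
Solving the tridiagonal system: M_0 = -477/23, M_1 = -12/23, M_2 = 309/23, M_3 = -1137/46.
On [3, 5], g'(x) = b_2 + 2c_2·(x - 3) + 3d_2·(x - 3)² with b_2 = Δ_2 - h_2(2M_2 + M_3)/6 = 243/46, c_2 = M_2/2 = 309/46, d_2 = (M_3 - M_2)/(6h_2) = -585/184. So g'(3) = 243/46.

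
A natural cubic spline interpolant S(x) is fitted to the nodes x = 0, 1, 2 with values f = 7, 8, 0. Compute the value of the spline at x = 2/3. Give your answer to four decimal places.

Put m_i = S'' at the i-th knot. Here h = (1, 1) and Δ = (1, -8), so the interior equations h_(i-1)·m_(i-1) + 2(h_(i-1)+h_i)·m_i + h_i·m_(i+1) = 6(Δ_i − Δ_(i-1)) read
  1·m_0 + 4·m_1 + 1·m_2 = 6(Δ_1 - Δ_0) = -54
Natural end conditions: m_0 = m_2 = 0.
Solving the tridiagonal system: m_0 = 0, m_1 = -27/2, m_2 = 0.
On [0, 1], S(x) = 7 + 13/4·x + 0·x² - 9/4·x³.
With x = 2/3: S(2/3) = 17/2.

8.5000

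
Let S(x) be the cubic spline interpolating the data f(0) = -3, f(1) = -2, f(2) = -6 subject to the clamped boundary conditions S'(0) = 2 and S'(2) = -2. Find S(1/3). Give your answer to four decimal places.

-2.2778

Let m_i = S''(x_i). Step sizes h_i = 1, 1; slopes of the chords Δ_i = (y_(i+1) - y_i)/h_i = 1, -4.
  1·m_0 + 4·m_1 + 1·m_2 = 6(Δ_1 - Δ_0) = -30
Clamped end conditions give two more equations: 2h_0·m_0 + h_0·m_1 = 6(Δ_0 - S'(0)) = -6 and h_1·m_1 + 2h_1·m_2 = 6(S'(2) - Δ_1) = 12.
Forward elimination and back-substitution give m_0 = 5/2, m_1 = -11, m_2 = 23/2.
On [0, 1], S(x) = -3 + 2·x + 5/4·x² - 9/4·x³.
With x = 1/3: S(1/3) = -41/18.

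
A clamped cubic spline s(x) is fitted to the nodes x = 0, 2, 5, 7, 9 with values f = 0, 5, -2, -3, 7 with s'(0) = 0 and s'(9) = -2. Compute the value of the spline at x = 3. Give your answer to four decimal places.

Write σ_i for s''(x_i). With h_i = 2, 3, 2, 2 and divided differences Δ_i = 5/2, -7/3, -1/2, 5, the continuity of s' gives the tridiagonal system
  2·σ_0 + 10·σ_1 + 3·σ_2 = 6(Δ_1 - Δ_0) = -29
  3·σ_1 + 10·σ_2 + 2·σ_3 = 6(Δ_2 - Δ_1) = 11
  2·σ_2 + 8·σ_3 + 2·σ_4 = 6(Δ_3 - Δ_2) = 33
Clamped end conditions give two more equations: 2h_0·σ_0 + h_0·σ_1 = 6(Δ_0 - s'(0)) = 15 and h_3·σ_3 + 2h_3·σ_4 = 6(s'(9) - Δ_3) = -42.
Solving: σ_0 = 4199/708, σ_1 = -772/177, σ_2 = 325/354, σ_3 = 1319/177, σ_4 = -2518/177.
On [2, 5], s(x) = 5 + 1111/708·(x - 2) - 386/177·(x - 2)² + 623/2124·(x - 2)³.
With (x - 2) = 1: s(3) = 2486/531.

4.6817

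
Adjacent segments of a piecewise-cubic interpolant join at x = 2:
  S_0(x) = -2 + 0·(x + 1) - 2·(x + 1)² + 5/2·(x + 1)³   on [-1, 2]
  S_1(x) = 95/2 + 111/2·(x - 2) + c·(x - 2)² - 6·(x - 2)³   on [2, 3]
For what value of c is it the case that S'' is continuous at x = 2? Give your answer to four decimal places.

S_0''(x) = -4 + 15·(x + 1), so S_0''(2) = 41. On the right, S_1''(2) = 2c, so c = 41/2.

20.5000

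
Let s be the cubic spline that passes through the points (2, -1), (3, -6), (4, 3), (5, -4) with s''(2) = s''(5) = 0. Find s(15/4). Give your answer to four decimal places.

1.3313

With σ_i denoting the second derivative at x_i, h_i = 1, 1, 1, and Δ_i = (y_(i+1) − y_i)/h_i = -5, 9, -7:
  1·σ_0 + 4·σ_1 + 1·σ_2 = 6(Δ_1 - Δ_0) = 84
  1·σ_1 + 4·σ_2 + 1·σ_3 = 6(Δ_2 - Δ_1) = -96
Natural end conditions: σ_0 = σ_3 = 0.
Solving the tridiagonal system: σ_0 = 0, σ_1 = 144/5, σ_2 = -156/5, σ_3 = 0.
On [3, 4], s(x) = -6 + 23/5·(x - 3) + 72/5·(x - 3)² - 10·(x - 3)³.
With (x - 3) = 3/4: s(15/4) = 213/160.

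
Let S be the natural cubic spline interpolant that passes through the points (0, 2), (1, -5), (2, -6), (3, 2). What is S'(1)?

Put M_i = S'' at the i-th knot. Here h = (1, 1, 1) and Δ = (-7, -1, 8), so the interior equations h_(i-1)·M_(i-1) + 2(h_(i-1)+h_i)·M_i + h_i·M_(i+1) = 6(Δ_i − Δ_(i-1)) read
  1·M_0 + 4·M_1 + 1·M_2 = 6(Δ_1 - Δ_0) = 36
  1·M_1 + 4·M_2 + 1·M_3 = 6(Δ_2 - Δ_1) = 54
Natural end conditions: M_0 = M_3 = 0.
Forward elimination and back-substitution give M_0 = 0, M_1 = 6, M_2 = 12, M_3 = 0.
On [1, 2], S'(t) = b_1 + 2c_1·(t - 1) + 3d_1·(t - 1)² with b_1 = Δ_1 - h_1(2M_1 + M_2)/6 = -5, c_1 = M_1/2 = 3, d_1 = (M_2 - M_1)/(6h_1) = 1. So S'(1) = -5.

-5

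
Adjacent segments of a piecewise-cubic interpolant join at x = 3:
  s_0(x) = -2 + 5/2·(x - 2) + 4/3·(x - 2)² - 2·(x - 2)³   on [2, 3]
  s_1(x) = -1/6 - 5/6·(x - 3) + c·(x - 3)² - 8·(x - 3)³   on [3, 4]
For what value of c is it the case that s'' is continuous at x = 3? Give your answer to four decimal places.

-4.6667

s_0''(x) = 8/3 - 12·(x - 2), so s_0''(3) = -28/3. On the right, s_1''(3) = 2c, so c = -14/3.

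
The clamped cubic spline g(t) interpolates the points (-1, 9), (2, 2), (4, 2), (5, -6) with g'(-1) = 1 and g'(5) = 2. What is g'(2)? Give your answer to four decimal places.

Put m_i = g'' at the i-th knot. Here h = (3, 2, 1) and Δ = (-7/3, 0, -8), so the interior equations h_(i-1)·m_(i-1) + 2(h_(i-1)+h_i)·m_i + h_i·m_(i+1) = 6(Δ_i − Δ_(i-1)) read
  3·m_0 + 10·m_1 + 2·m_2 = 6(Δ_1 - Δ_0) = 14
  2·m_1 + 6·m_2 + 1·m_3 = 6(Δ_2 - Δ_1) = -48
Clamped end conditions give two more equations: 2h_0·m_0 + h_0·m_1 = 6(Δ_0 - g'(-1)) = -20 and h_2·m_2 + 2h_2·m_3 = 6(g'(5) - Δ_2) = 60.
Solving the tridiagonal system: m_0 = -382/57, m_1 = 128/19, m_2 = -316/19, m_3 = 728/19.
On [2, 4], g'(t) = b_1 + 2c_1·(t - 2) + 3d_1·(t - 2)² with b_1 = Δ_1 - h_1(2m_1 + m_2)/6 = 20/19, c_1 = m_1/2 = 64/19, d_1 = (m_2 - m_1)/(6h_1) = -37/19. So g'(2) = 20/19.

1.0526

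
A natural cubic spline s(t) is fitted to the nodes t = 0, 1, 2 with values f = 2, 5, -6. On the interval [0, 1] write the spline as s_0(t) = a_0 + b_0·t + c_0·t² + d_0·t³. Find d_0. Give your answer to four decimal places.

-3.5000

With M_i denoting the second derivative at x_i, h_i = 1, 1, and Δ_i = (y_(i+1) − y_i)/h_i = 3, -11:
  1·M_0 + 4·M_1 + 1·M_2 = 6(Δ_1 - Δ_0) = -84
Natural end conditions: M_0 = M_2 = 0.
Solving the tridiagonal system: M_0 = 0, M_1 = -21, M_2 = 0.
On [0, 1], with s_0(t) = a_0 + b_0·t + c_0·t² + d_0·t³: c_0 = M_0/2 = 0, d_0 = (M_1 - M_0)/(6h_0) = -7/2, b_0 = Δ_0 - h_0(2M_0 + M_1)/6 = 13/2.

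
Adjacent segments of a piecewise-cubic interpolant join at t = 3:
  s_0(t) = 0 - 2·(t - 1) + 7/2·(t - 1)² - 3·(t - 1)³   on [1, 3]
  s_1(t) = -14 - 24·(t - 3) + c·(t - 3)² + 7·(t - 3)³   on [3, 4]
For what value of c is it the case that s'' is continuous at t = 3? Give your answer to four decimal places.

-14.5000

s_0''(t) = 7 - 18·(t - 1), so s_0''(3) = -29. On the right, s_1''(3) = 2c, so c = -29/2.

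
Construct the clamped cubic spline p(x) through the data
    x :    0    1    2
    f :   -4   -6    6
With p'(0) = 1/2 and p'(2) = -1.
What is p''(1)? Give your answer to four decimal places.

43.5000

Put σ_i = p'' at the i-th knot. Here h = (1, 1) and Δ = (-2, 12), so the interior equations h_(i-1)·σ_(i-1) + 2(h_(i-1)+h_i)·σ_i + h_i·σ_(i+1) = 6(Δ_i − Δ_(i-1)) read
  1·σ_0 + 4·σ_1 + 1·σ_2 = 6(Δ_1 - Δ_0) = 84
Clamped end conditions give two more equations: 2h_0·σ_0 + h_0·σ_1 = 6(Δ_0 - p'(0)) = -15 and h_1·σ_1 + 2h_1·σ_2 = 6(p'(2) - Δ_1) = -78.
Solving: σ_0 = -117/4, σ_1 = 87/2, σ_2 = -243/4.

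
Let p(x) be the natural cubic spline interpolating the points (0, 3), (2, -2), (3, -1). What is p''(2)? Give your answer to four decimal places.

3.5000

Put σ_i = p'' at the i-th knot. Here h = (2, 1) and Δ = (-5/2, 1), so the interior equations h_(i-1)·σ_(i-1) + 2(h_(i-1)+h_i)·σ_i + h_i·σ_(i+1) = 6(Δ_i − Δ_(i-1)) read
  2·σ_0 + 6·σ_1 + 1·σ_2 = 6(Δ_1 - Δ_0) = 21
Natural end conditions: σ_0 = σ_2 = 0.
Forward elimination and back-substitution give σ_0 = 0, σ_1 = 7/2, σ_2 = 0.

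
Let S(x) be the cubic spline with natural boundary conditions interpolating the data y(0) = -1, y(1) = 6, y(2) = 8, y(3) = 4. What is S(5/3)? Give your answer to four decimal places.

8.0790

Put σ_i = S'' at the i-th knot. Here h = (1, 1, 1) and Δ = (7, 2, -4), so the interior equations h_(i-1)·σ_(i-1) + 2(h_(i-1)+h_i)·σ_i + h_i·σ_(i+1) = 6(Δ_i − Δ_(i-1)) read
  1·σ_0 + 4·σ_1 + 1·σ_2 = 6(Δ_1 - Δ_0) = -30
  1·σ_1 + 4·σ_2 + 1·σ_3 = 6(Δ_2 - Δ_1) = -36
Natural end conditions: σ_0 = σ_3 = 0.
Hence σ_0 = 0, σ_1 = -28/5, σ_2 = -38/5, σ_3 = 0.
On [1, 2], S(x) = 6 + 77/15·(x - 1) - 14/5·(x - 1)² - 1/3·(x - 1)³.
With (x - 1) = 2/3: S(5/3) = 3272/405.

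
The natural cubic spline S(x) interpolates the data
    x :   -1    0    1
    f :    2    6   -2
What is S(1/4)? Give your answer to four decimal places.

4.9844

Write M_i for S''(x_i). With h_i = 1, 1 and divided differences Δ_i = 4, -8, the continuity of S' gives the tridiagonal system
  1·M_0 + 4·M_1 + 1·M_2 = 6(Δ_1 - Δ_0) = -72
Natural end conditions: M_0 = M_2 = 0.
Forward elimination and back-substitution give M_0 = 0, M_1 = -18, M_2 = 0.
On [0, 1], S(x) = 6 - 2·x - 9·x² + 3·x³.
With x = 1/4: S(1/4) = 319/64.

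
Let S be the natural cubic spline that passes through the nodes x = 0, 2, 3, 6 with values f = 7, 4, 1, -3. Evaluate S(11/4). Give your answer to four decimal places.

1.7379

Write M_i for S''(x_i). With h_i = 2, 1, 3 and divided differences Δ_i = -3/2, -3, -4/3, the continuity of S' gives the tridiagonal system
  2·M_0 + 6·M_1 + 1·M_2 = 6(Δ_1 - Δ_0) = -9
  1·M_1 + 8·M_2 + 3·M_3 = 6(Δ_2 - Δ_1) = 10
Natural end conditions: M_0 = M_3 = 0.
Forward elimination and back-substitution give M_0 = 0, M_1 = -82/47, M_2 = 69/47, M_3 = 0.
On [2, 3], S(x) = 4 - 751/282·(x - 2) - 41/47·(x - 2)² + 151/282·(x - 2)³.
With (x - 2) = 3/4: S(11/4) = 10455/6016.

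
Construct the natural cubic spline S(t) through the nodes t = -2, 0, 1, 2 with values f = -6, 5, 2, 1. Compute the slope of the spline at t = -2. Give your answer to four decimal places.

Write M_i for S''(x_i). With h_i = 2, 1, 1 and divided differences Δ_i = 11/2, -3, -1, the continuity of S' gives the tridiagonal system
  2·M_0 + 6·M_1 + 1·M_2 = 6(Δ_1 - Δ_0) = -51
  1·M_1 + 4·M_2 + 1·M_3 = 6(Δ_2 - Δ_1) = 12
Natural end conditions: M_0 = M_3 = 0.
Hence M_0 = 0, M_1 = -216/23, M_2 = 123/23, M_3 = 0.
On [-2, 0], S'(t) = b_0 + 2c_0·(t + 2) + 3d_0·(t + 2)² with b_0 = Δ_0 - h_0(2M_0 + M_1)/6 = 397/46, c_0 = M_0/2 = 0, d_0 = (M_1 - M_0)/(6h_0) = -18/23. So S'(-2) = 397/46.

8.6304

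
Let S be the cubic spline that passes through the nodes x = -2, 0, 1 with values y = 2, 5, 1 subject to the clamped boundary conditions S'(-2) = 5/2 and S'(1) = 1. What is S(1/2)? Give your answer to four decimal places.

2.3750

Put σ_i = S'' at the i-th knot. Here h = (2, 1) and Δ = (3/2, -4), so the interior equations h_(i-1)·σ_(i-1) + 2(h_(i-1)+h_i)·σ_i + h_i·σ_(i+1) = 6(Δ_i − Δ_(i-1)) read
  2·σ_0 + 6·σ_1 + 1·σ_2 = 6(Δ_1 - Δ_0) = -33
Clamped end conditions give two more equations: 2h_0·σ_0 + h_0·σ_1 = 6(Δ_0 - S'(-2)) = -6 and h_1·σ_1 + 2h_1·σ_2 = 6(S'(1) - Δ_1) = 30.
Forward elimination and back-substitution give σ_0 = 7/2, σ_1 = -10, σ_2 = 20.
On [0, 1], S(x) = 5 - 4·x - 5·x² + 5·x³.
With x = 1/2: S(1/2) = 19/8.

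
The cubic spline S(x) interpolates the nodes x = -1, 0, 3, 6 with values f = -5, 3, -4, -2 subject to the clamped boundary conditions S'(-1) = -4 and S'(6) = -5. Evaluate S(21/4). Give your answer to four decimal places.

-0.5524

Write M_i for S''(x_i). With h_i = 1, 3, 3 and divided differences Δ_i = 8, -7/3, 2/3, the continuity of S' gives the tridiagonal system
  1·M_0 + 8·M_1 + 3·M_2 = 6(Δ_1 - Δ_0) = -62
  3·M_1 + 12·M_2 + 3·M_3 = 6(Δ_2 - Δ_1) = 18
Clamped end conditions give two more equations: 2h_0·M_0 + h_0·M_1 = 6(Δ_0 - S'(-1)) = 72 and h_2·M_2 + 2h_2·M_3 = 6(S'(6) - Δ_2) = -34.
Solving: M_0 = 1368/31, M_1 = -504/31, M_2 = 742/93, M_3 = -898/93.
On [3, 6], S(x) = -4 - 77/31·(x - 3) + 371/93·(x - 3)² - 820/837·(x - 3)³.
With (x - 3) = 9/4: S(21/4) = -137/248.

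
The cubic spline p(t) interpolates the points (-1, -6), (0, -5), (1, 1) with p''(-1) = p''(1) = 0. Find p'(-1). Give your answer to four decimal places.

-0.2500

Put m_i = p'' at the i-th knot. Here h = (1, 1) and Δ = (1, 6), so the interior equations h_(i-1)·m_(i-1) + 2(h_(i-1)+h_i)·m_i + h_i·m_(i+1) = 6(Δ_i − Δ_(i-1)) read
  1·m_0 + 4·m_1 + 1·m_2 = 6(Δ_1 - Δ_0) = 30
Natural end conditions: m_0 = m_2 = 0.
Solving: m_0 = 0, m_1 = 15/2, m_2 = 0.
On [-1, 0], p'(t) = b_0 + 2c_0·(t + 1) + 3d_0·(t + 1)² with b_0 = Δ_0 - h_0(2m_0 + m_1)/6 = -1/4, c_0 = m_0/2 = 0, d_0 = (m_1 - m_0)/(6h_0) = 5/4. So p'(-1) = -1/4.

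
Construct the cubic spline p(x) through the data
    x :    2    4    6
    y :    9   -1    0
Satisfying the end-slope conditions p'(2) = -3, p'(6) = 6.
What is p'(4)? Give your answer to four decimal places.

-4.1250

Write M_i for p''(x_i). With h_i = 2, 2 and divided differences Δ_i = -5, 1/2, the continuity of p' gives the tridiagonal system
  2·M_0 + 8·M_1 + 2·M_2 = 6(Δ_1 - Δ_0) = 33
Clamped end conditions give two more equations: 2h_0·M_0 + h_0·M_1 = 6(Δ_0 - p'(2)) = -12 and h_1·M_1 + 2h_1·M_2 = 6(p'(6) - Δ_1) = 33.
Hence M_0 = -39/8, M_1 = 15/4, M_2 = 51/8.
On [4, 6], p'(x) = b_1 + 2c_1·(x - 4) + 3d_1·(x - 4)² with b_1 = Δ_1 - h_1(2M_1 + M_2)/6 = -33/8, c_1 = M_1/2 = 15/8, d_1 = (M_2 - M_1)/(6h_1) = 7/32. So p'(4) = -33/8.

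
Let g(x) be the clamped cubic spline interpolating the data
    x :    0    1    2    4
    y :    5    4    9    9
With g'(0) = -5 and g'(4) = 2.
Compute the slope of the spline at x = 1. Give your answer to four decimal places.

3.3636

With m_i denoting the second derivative at x_i, h_i = 1, 1, 2, and Δ_i = (y_(i+1) − y_i)/h_i = -1, 5, 0:
  1·m_0 + 4·m_1 + 1·m_2 = 6(Δ_1 - Δ_0) = 36
  1·m_1 + 6·m_2 + 2·m_3 = 6(Δ_2 - Δ_1) = -30
Clamped end conditions give two more equations: 2h_0·m_0 + h_0·m_1 = 6(Δ_0 - g'(0)) = 24 and h_2·m_2 + 2h_2·m_3 = 6(g'(4) - Δ_2) = 12.
Hence m_0 = 80/11, m_1 = 104/11, m_2 = -100/11, m_3 = 83/11.
On [1, 2], g'(x) = b_1 + 2c_1·(x - 1) + 3d_1·(x - 1)² with b_1 = Δ_1 - h_1(2m_1 + m_2)/6 = 37/11, c_1 = m_1/2 = 52/11, d_1 = (m_2 - m_1)/(6h_1) = -34/11. So g'(1) = 37/11.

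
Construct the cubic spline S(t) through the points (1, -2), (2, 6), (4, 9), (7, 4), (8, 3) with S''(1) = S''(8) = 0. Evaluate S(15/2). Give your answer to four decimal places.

3.4473

Put m_i = S'' at the i-th knot. Here h = (1, 2, 3, 1) and Δ = (8, 3/2, -5/3, -1), so the interior equations h_(i-1)·m_(i-1) + 2(h_(i-1)+h_i)·m_i + h_i·m_(i+1) = 6(Δ_i − Δ_(i-1)) read
  1·m_0 + 6·m_1 + 2·m_2 = 6(Δ_1 - Δ_0) = -39
  2·m_1 + 10·m_2 + 3·m_3 = 6(Δ_2 - Δ_1) = -19
  3·m_2 + 8·m_3 + 1·m_4 = 6(Δ_3 - Δ_2) = 4
Natural end conditions: m_0 = m_4 = 0.
Solving: m_0 = 0, m_1 = -2441/394, m_2 = -180/197, m_3 = 166/197, m_4 = 0.
On [7, 8], S(t) = 4 - 757/591·(t - 7) + 83/197·(t - 7)² - 83/591·(t - 7)³.
With (t - 7) = 1/2: S(15/2) = 5433/1576.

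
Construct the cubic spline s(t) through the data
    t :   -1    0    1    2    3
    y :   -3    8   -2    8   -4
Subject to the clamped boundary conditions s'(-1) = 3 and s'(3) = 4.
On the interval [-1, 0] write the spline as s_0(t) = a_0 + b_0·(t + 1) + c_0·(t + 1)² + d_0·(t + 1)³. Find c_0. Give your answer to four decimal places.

27.1786

Let M_i = s''(x_i). Step sizes h_i = 1, 1, 1, 1; slopes of the chords Δ_i = (y_(i+1) - y_i)/h_i = 11, -10, 10, -12.
  1·M_0 + 4·M_1 + 1·M_2 = 6(Δ_1 - Δ_0) = -126
  1·M_1 + 4·M_2 + 1·M_3 = 6(Δ_2 - Δ_1) = 120
  1·M_2 + 4·M_3 + 1·M_4 = 6(Δ_3 - Δ_2) = -132
Clamped end conditions give two more equations: 2h_0·M_0 + h_0·M_1 = 6(Δ_0 - s'(-1)) = 48 and h_3·M_3 + 2h_3·M_4 = 6(s'(3) - Δ_3) = 96.
Forward elimination and back-substitution give M_0 = 761/14, M_1 = -425/7, M_2 = 125/2, M_3 = -485/7, M_4 = 1157/14.
On [-1, 0], with s_0(t) = a_0 + b_0·(t + 1) + c_0·(t + 1)² + d_0·(t + 1)³: c_0 = M_0/2 = 761/28, d_0 = (M_1 - M_0)/(6h_0) = -537/28, b_0 = Δ_0 - h_0(2M_0 + M_1)/6 = 3.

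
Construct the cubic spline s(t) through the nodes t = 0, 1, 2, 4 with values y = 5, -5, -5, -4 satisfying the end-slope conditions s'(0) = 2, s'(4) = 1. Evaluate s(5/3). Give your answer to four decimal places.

-6.0926

Let m_i = s''(x_i). Step sizes h_i = 1, 1, 2; slopes of the chords Δ_i = (y_(i+1) - y_i)/h_i = -10, 0, 1/2.
  1·m_0 + 4·m_1 + 1·m_2 = 6(Δ_1 - Δ_0) = 60
  1·m_1 + 6·m_2 + 2·m_3 = 6(Δ_2 - Δ_1) = 3
Clamped end conditions give two more equations: 2h_0·m_0 + h_0·m_1 = 6(Δ_0 - s'(0)) = -72 and h_2·m_2 + 2h_2·m_3 = 6(s'(4) - Δ_2) = 3.
Solving: m_0 = -101/2, m_1 = 29, m_2 = -11/2, m_3 = 7/2.
On [1, 2], s(t) = -5 - 35/4·(t - 1) + 29/2·(t - 1)² - 23/4·(t - 1)³.
With (t - 1) = 2/3: s(5/3) = -329/54.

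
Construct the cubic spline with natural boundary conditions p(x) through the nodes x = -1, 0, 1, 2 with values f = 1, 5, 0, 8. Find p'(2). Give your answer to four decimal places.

Put σ_i = p'' at the i-th knot. Here h = (1, 1, 1) and Δ = (4, -5, 8), so the interior equations h_(i-1)·σ_(i-1) + 2(h_(i-1)+h_i)·σ_i + h_i·σ_(i+1) = 6(Δ_i − Δ_(i-1)) read
  1·σ_0 + 4·σ_1 + 1·σ_2 = 6(Δ_1 - Δ_0) = -54
  1·σ_1 + 4·σ_2 + 1·σ_3 = 6(Δ_2 - Δ_1) = 78
Natural end conditions: σ_0 = σ_3 = 0.
Hence σ_0 = 0, σ_1 = -98/5, σ_2 = 122/5, σ_3 = 0.
On [1, 2], p'(x) = b_2 + 2c_2·(x - 1) + 3d_2·(x - 1)² with b_2 = Δ_2 - h_2(2σ_2 + σ_3)/6 = -2/15, c_2 = σ_2/2 = 61/5, d_2 = (σ_3 - σ_2)/(6h_2) = -61/15. So p'(2) = 181/15.

12.0667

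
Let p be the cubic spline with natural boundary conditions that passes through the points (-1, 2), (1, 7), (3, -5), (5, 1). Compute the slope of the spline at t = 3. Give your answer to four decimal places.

Write M_i for p''(x_i). With h_i = 2, 2, 2 and divided differences Δ_i = 5/2, -6, 3, the continuity of p' gives the tridiagonal system
  2·M_0 + 8·M_1 + 2·M_2 = 6(Δ_1 - Δ_0) = -51
  2·M_1 + 8·M_2 + 2·M_3 = 6(Δ_2 - Δ_1) = 54
Natural end conditions: M_0 = M_3 = 0.
Forward elimination and back-substitution give M_0 = 0, M_1 = -43/5, M_2 = 89/10, M_3 = 0.
On [3, 5], p'(t) = b_2 + 2c_2·(t - 3) + 3d_2·(t - 3)² with b_2 = Δ_2 - h_2(2M_2 + M_3)/6 = -44/15, c_2 = M_2/2 = 89/20, d_2 = (M_3 - M_2)/(6h_2) = -89/120. So p'(3) = -44/15.

-2.9333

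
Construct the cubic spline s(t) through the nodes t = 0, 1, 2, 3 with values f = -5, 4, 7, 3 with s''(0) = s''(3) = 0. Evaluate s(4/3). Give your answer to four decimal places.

5.8543

With M_i denoting the second derivative at x_i, h_i = 1, 1, 1, and Δ_i = (y_(i+1) − y_i)/h_i = 9, 3, -4:
  1·M_0 + 4·M_1 + 1·M_2 = 6(Δ_1 - Δ_0) = -36
  1·M_1 + 4·M_2 + 1·M_3 = 6(Δ_2 - Δ_1) = -42
Natural end conditions: M_0 = M_3 = 0.
Forward elimination and back-substitution give M_0 = 0, M_1 = -34/5, M_2 = -44/5, M_3 = 0.
On [1, 2], s(t) = 4 + 101/15·(t - 1) - 17/5·(t - 1)² - 1/3·(t - 1)³.
With (t - 1) = 1/3: s(4/3) = 2371/405.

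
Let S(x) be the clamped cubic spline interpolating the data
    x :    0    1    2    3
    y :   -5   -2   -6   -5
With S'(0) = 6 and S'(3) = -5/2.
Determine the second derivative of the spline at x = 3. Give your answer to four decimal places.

-18.2667

Put σ_i = S'' at the i-th knot. Here h = (1, 1, 1) and Δ = (3, -4, 1), so the interior equations h_(i-1)·σ_(i-1) + 2(h_(i-1)+h_i)·σ_i + h_i·σ_(i+1) = 6(Δ_i − Δ_(i-1)) read
  1·σ_0 + 4·σ_1 + 1·σ_2 = 6(Δ_1 - Δ_0) = -42
  1·σ_1 + 4·σ_2 + 1·σ_3 = 6(Δ_2 - Δ_1) = 30
Clamped end conditions give two more equations: 2h_0·σ_0 + h_0·σ_1 = 6(Δ_0 - S'(0)) = -18 and h_2·σ_2 + 2h_2·σ_3 = 6(S'(3) - Δ_2) = -21.
Solving the tridiagonal system: σ_0 = -31/15, σ_1 = -208/15, σ_2 = 233/15, σ_3 = -274/15.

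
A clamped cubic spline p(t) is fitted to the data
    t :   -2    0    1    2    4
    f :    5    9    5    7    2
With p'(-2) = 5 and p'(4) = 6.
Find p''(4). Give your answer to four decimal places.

19.4417

Put M_i = p'' at the i-th knot. Here h = (2, 1, 1, 2) and Δ = (2, -4, 2, -5/2), so the interior equations h_(i-1)·M_(i-1) + 2(h_(i-1)+h_i)·M_i + h_i·M_(i+1) = 6(Δ_i − Δ_(i-1)) read
  2·M_0 + 6·M_1 + 1·M_2 = 6(Δ_1 - Δ_0) = -36
  1·M_1 + 4·M_2 + 1·M_3 = 6(Δ_2 - Δ_1) = 36
  1·M_2 + 6·M_3 + 2·M_4 = 6(Δ_3 - Δ_2) = -27
Clamped end conditions give two more equations: 2h_0·M_0 + h_0·M_1 = 6(Δ_0 - p'(-2)) = -18 and h_3·M_3 + 2h_3·M_4 = 6(p'(4) - Δ_3) = 51.
Forward elimination and back-substitution give M_0 = -43/120, M_1 = -497/60, M_2 = 173/12, M_3 = -803/60, M_4 = 2333/120.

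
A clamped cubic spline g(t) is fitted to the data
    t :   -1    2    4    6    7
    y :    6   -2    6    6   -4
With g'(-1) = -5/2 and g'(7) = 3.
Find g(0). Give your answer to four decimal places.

2.6461

With M_i denoting the second derivative at x_i, h_i = 3, 2, 2, 1, and Δ_i = (y_(i+1) − y_i)/h_i = -8/3, 4, 0, -10:
  3·M_0 + 10·M_1 + 2·M_2 = 6(Δ_1 - Δ_0) = 40
  2·M_1 + 8·M_2 + 2·M_3 = 6(Δ_2 - Δ_1) = -24
  2·M_2 + 6·M_3 + 1·M_4 = 6(Δ_3 - Δ_2) = -60
Clamped end conditions give two more equations: 2h_0·M_0 + h_0·M_1 = 6(Δ_0 - g'(-1)) = -1 and h_3·M_3 + 2h_3·M_4 = 6(g'(7) - Δ_3) = 78.
Hence M_0 = -797/318, M_1 = 248/53, M_2 = 77/212, M_3 = -961/53, M_4 = 5095/106.
On [-1, 2], g(t) = 6 - 5/2·(t + 1) - 797/636·(t + 1)² + 2285/5724·(t + 1)³.
With (t + 1) = 1: g(0) = 7573/2862.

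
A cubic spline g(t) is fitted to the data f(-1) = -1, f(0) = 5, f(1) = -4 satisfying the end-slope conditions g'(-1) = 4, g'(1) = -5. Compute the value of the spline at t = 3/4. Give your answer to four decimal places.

With M_i denoting the second derivative at x_i, h_i = 1, 1, and Δ_i = (y_(i+1) − y_i)/h_i = 6, -9:
  1·M_0 + 4·M_1 + 1·M_2 = 6(Δ_1 - Δ_0) = -90
Clamped end conditions give two more equations: 2h_0·M_0 + h_0·M_1 = 6(Δ_0 - g'(-1)) = 12 and h_1·M_1 + 2h_1·M_2 = 6(g'(1) - Δ_1) = 24.
Solving: M_0 = 24, M_1 = -36, M_2 = 30.
On [0, 1], g(t) = 5 - 2·t - 18·t² + 11·t³.
With t = 3/4: g(3/4) = -127/64.

-1.9844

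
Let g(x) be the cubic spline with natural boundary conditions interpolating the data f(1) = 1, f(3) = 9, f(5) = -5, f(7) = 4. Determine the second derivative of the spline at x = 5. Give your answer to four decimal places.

11.4000

Write m_i for g''(x_i). With h_i = 2, 2, 2 and divided differences Δ_i = 4, -7, 9/2, the continuity of g' gives the tridiagonal system
  2·m_0 + 8·m_1 + 2·m_2 = 6(Δ_1 - Δ_0) = -66
  2·m_1 + 8·m_2 + 2·m_3 = 6(Δ_2 - Δ_1) = 69
Natural end conditions: m_0 = m_3 = 0.
Hence m_0 = 0, m_1 = -111/10, m_2 = 57/5, m_3 = 0.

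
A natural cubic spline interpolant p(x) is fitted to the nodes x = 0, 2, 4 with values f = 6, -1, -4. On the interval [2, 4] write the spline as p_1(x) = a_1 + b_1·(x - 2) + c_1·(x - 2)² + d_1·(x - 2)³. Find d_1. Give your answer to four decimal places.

-0.1250

With M_i denoting the second derivative at x_i, h_i = 2, 2, and Δ_i = (y_(i+1) − y_i)/h_i = -7/2, -3/2:
  2·M_0 + 8·M_1 + 2·M_2 = 6(Δ_1 - Δ_0) = 12
Natural end conditions: M_0 = M_2 = 0.
Solving: M_0 = 0, M_1 = 3/2, M_2 = 0.
On [2, 4], with p_1(x) = a_1 + b_1·(x - 2) + c_1·(x - 2)² + d_1·(x - 2)³: c_1 = M_1/2 = 3/4, d_1 = (M_2 - M_1)/(6h_1) = -1/8, b_1 = Δ_1 - h_1(2M_1 + M_2)/6 = -5/2.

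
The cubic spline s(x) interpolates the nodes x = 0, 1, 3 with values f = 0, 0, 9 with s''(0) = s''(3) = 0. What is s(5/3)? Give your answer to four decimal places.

1.8889

Put σ_i = s'' at the i-th knot. Here h = (1, 2) and Δ = (0, 9/2), so the interior equations h_(i-1)·σ_(i-1) + 2(h_(i-1)+h_i)·σ_i + h_i·σ_(i+1) = 6(Δ_i − Δ_(i-1)) read
  1·σ_0 + 6·σ_1 + 2·σ_2 = 6(Δ_1 - Δ_0) = 27
Natural end conditions: σ_0 = σ_2 = 0.
Hence σ_0 = 0, σ_1 = 9/2, σ_2 = 0.
On [1, 3], s(x) = 0 + 3/2·(x - 1) + 9/4·(x - 1)² - 3/8·(x - 1)³.
With (x - 1) = 2/3: s(5/3) = 17/9.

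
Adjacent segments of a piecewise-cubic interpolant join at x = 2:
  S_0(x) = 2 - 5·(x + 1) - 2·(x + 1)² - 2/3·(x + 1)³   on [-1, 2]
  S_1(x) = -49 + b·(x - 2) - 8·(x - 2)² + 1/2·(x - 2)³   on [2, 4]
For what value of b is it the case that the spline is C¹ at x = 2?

-35

S_0'(x) = -5 - 4·(x + 1) - 2·(x + 1)², so S_0'(2) = -35. On the right, S_1'(2) = b, so b = -35.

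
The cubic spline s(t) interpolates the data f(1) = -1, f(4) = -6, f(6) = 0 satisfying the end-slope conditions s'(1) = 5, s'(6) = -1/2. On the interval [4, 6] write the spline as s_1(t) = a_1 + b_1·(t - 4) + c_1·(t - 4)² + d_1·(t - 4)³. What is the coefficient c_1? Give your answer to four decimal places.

3.9000

Put m_i = s'' at the i-th knot. Here h = (3, 2) and Δ = (-5/3, 3), so the interior equations h_(i-1)·m_(i-1) + 2(h_(i-1)+h_i)·m_i + h_i·m_(i+1) = 6(Δ_i − Δ_(i-1)) read
  3·m_0 + 10·m_1 + 2·m_2 = 6(Δ_1 - Δ_0) = 28
Clamped end conditions give two more equations: 2h_0·m_0 + h_0·m_1 = 6(Δ_0 - s'(1)) = -40 and h_1·m_1 + 2h_1·m_2 = 6(s'(6) - Δ_1) = -21.
Solving: m_0 = -317/30, m_1 = 39/5, m_2 = -183/20.
On [4, 6], with s_1(t) = a_1 + b_1·(t - 4) + c_1·(t - 4)² + d_1·(t - 4)³: c_1 = m_1/2 = 39/10, d_1 = (m_2 - m_1)/(6h_1) = -113/80, b_1 = Δ_1 - h_1(2m_1 + m_2)/6 = 17/20.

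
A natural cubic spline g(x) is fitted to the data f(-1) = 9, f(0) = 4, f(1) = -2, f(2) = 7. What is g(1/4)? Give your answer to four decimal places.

Write M_i for g''(x_i). With h_i = 1, 1, 1 and divided differences Δ_i = -5, -6, 9, the continuity of g' gives the tridiagonal system
  1·M_0 + 4·M_1 + 1·M_2 = 6(Δ_1 - Δ_0) = -6
  1·M_1 + 4·M_2 + 1·M_3 = 6(Δ_2 - Δ_1) = 90
Natural end conditions: M_0 = M_3 = 0.
Solving: M_0 = 0, M_1 = -38/5, M_2 = 122/5, M_3 = 0.
On [0, 1], g(x) = 4 - 113/15·x - 19/5·x² + 16/3·x³.
With x = 1/4: g(1/4) = 157/80.

1.9625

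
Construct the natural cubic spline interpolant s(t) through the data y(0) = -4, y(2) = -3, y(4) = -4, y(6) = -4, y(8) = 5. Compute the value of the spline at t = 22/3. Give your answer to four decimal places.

Write m_i for s''(x_i). With h_i = 2, 2, 2, 2 and divided differences Δ_i = 1/2, -1/2, 0, 9/2, the continuity of s' gives the tridiagonal system
  2·m_0 + 8·m_1 + 2·m_2 = 6(Δ_1 - Δ_0) = -6
  2·m_1 + 8·m_2 + 2·m_3 = 6(Δ_2 - Δ_1) = 3
  2·m_2 + 8·m_3 + 2·m_4 = 6(Δ_3 - Δ_2) = 27
Natural end conditions: m_0 = m_4 = 0.
Forward elimination and back-substitution give m_0 = 0, m_1 = -75/112, m_2 = -9/28, m_3 = 387/112, m_4 = 0.
On [6, 8], s(t) = -4 + 123/56·(t - 6) + 387/224·(t - 6)² - 129/448·(t - 6)³.
With (t - 6) = 4/3: s(22/3) = 83/63.

1.3175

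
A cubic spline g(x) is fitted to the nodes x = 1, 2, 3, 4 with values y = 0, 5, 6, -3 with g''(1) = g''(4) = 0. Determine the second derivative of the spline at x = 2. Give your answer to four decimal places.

-2.4000

Write M_i for g''(x_i). With h_i = 1, 1, 1 and divided differences Δ_i = 5, 1, -9, the continuity of g' gives the tridiagonal system
  1·M_0 + 4·M_1 + 1·M_2 = 6(Δ_1 - Δ_0) = -24
  1·M_1 + 4·M_2 + 1·M_3 = 6(Δ_2 - Δ_1) = -60
Natural end conditions: M_0 = M_3 = 0.
Hence M_0 = 0, M_1 = -12/5, M_2 = -72/5, M_3 = 0.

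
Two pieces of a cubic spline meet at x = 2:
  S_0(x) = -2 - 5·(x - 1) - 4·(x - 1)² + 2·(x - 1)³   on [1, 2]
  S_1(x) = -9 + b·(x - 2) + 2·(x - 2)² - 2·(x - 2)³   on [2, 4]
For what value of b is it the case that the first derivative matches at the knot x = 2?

S_0'(x) = -5 - 8·(x - 1) + 6·(x - 1)², so S_0'(2) = -7. On the right, S_1'(2) = b, so b = -7.

-7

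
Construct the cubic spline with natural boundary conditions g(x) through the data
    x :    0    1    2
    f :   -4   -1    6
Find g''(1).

6

Put σ_i = g'' at the i-th knot. Here h = (1, 1) and Δ = (3, 7), so the interior equations h_(i-1)·σ_(i-1) + 2(h_(i-1)+h_i)·σ_i + h_i·σ_(i+1) = 6(Δ_i − Δ_(i-1)) read
  1·σ_0 + 4·σ_1 + 1·σ_2 = 6(Δ_1 - Δ_0) = 24
Natural end conditions: σ_0 = σ_2 = 0.
Forward elimination and back-substitution give σ_0 = 0, σ_1 = 6, σ_2 = 0.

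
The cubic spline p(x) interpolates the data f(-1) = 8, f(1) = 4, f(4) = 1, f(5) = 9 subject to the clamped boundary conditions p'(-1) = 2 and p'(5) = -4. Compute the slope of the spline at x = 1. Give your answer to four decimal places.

-5.1538

Let σ_i = p''(x_i). Step sizes h_i = 2, 3, 1; slopes of the chords Δ_i = (y_(i+1) - y_i)/h_i = -2, -1, 8.
  2·σ_0 + 10·σ_1 + 3·σ_2 = 6(Δ_1 - Δ_0) = 6
  3·σ_1 + 8·σ_2 + 1·σ_3 = 6(Δ_2 - Δ_1) = 54
Clamped end conditions give two more equations: 2h_0·σ_0 + h_0·σ_1 = 6(Δ_0 - p'(-1)) = -24 and h_2·σ_2 + 2h_2·σ_3 = 6(p'(5) - Δ_2) = -72.
Forward elimination and back-substitution give σ_0 = -63/13, σ_1 = -30/13, σ_2 = 168/13, σ_3 = -552/13.
On [1, 4], p'(x) = b_1 + 2c_1·(x - 1) + 3d_1·(x - 1)² with b_1 = Δ_1 - h_1(2σ_1 + σ_2)/6 = -67/13, c_1 = σ_1/2 = -15/13, d_1 = (σ_2 - σ_1)/(6h_1) = 11/13. So p'(1) = -67/13.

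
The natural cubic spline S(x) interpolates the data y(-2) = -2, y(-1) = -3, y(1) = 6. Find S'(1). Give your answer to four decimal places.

6.3333

Write m_i for S''(x_i). With h_i = 1, 2 and divided differences Δ_i = -1, 9/2, the continuity of S' gives the tridiagonal system
  1·m_0 + 6·m_1 + 2·m_2 = 6(Δ_1 - Δ_0) = 33
Natural end conditions: m_0 = m_2 = 0.
Forward elimination and back-substitution give m_0 = 0, m_1 = 11/2, m_2 = 0.
On [-1, 1], S'(x) = b_1 + 2c_1·(x + 1) + 3d_1·(x + 1)² with b_1 = Δ_1 - h_1(2m_1 + m_2)/6 = 5/6, c_1 = m_1/2 = 11/4, d_1 = (m_2 - m_1)/(6h_1) = -11/24. So S'(1) = 19/3.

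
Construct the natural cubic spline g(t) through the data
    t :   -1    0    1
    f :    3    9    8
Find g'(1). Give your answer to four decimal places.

-2.7500

With M_i denoting the second derivative at x_i, h_i = 1, 1, and Δ_i = (y_(i+1) − y_i)/h_i = 6, -1:
  1·M_0 + 4·M_1 + 1·M_2 = 6(Δ_1 - Δ_0) = -42
Natural end conditions: M_0 = M_2 = 0.
Forward elimination and back-substitution give M_0 = 0, M_1 = -21/2, M_2 = 0.
On [0, 1], g'(t) = b_1 + 2c_1·t + 3d_1·t² with b_1 = Δ_1 - h_1(2M_1 + M_2)/6 = 5/2, c_1 = M_1/2 = -21/4, d_1 = (M_2 - M_1)/(6h_1) = 7/4. So g'(1) = -11/4.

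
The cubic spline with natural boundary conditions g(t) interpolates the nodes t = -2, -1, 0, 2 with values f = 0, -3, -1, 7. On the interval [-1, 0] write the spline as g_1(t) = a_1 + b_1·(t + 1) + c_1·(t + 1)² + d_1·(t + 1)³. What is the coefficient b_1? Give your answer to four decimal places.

-0.5652

Put M_i = g'' at the i-th knot. Here h = (1, 1, 2) and Δ = (-3, 2, 4), so the interior equations h_(i-1)·M_(i-1) + 2(h_(i-1)+h_i)·M_i + h_i·M_(i+1) = 6(Δ_i − Δ_(i-1)) read
  1·M_0 + 4·M_1 + 1·M_2 = 6(Δ_1 - Δ_0) = 30
  1·M_1 + 6·M_2 + 2·M_3 = 6(Δ_2 - Δ_1) = 12
Natural end conditions: M_0 = M_3 = 0.
Hence M_0 = 0, M_1 = 168/23, M_2 = 18/23, M_3 = 0.
On [-1, 0], with g_1(t) = a_1 + b_1·(t + 1) + c_1·(t + 1)² + d_1·(t + 1)³: c_1 = M_1/2 = 84/23, d_1 = (M_2 - M_1)/(6h_1) = -25/23, b_1 = Δ_1 - h_1(2M_1 + M_2)/6 = -13/23.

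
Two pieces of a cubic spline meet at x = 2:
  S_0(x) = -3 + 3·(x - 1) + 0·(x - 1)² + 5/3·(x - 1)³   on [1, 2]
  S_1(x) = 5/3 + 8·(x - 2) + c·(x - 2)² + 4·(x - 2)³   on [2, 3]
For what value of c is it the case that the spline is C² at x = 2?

5

S_0''(x) = 0 + 10·(x - 1), so S_0''(2) = 10. On the right, S_1''(2) = 2c, so c = 5.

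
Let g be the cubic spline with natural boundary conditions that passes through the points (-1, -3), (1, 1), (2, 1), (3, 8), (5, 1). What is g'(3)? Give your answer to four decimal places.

Write m_i for g''(x_i). With h_i = 2, 1, 1, 2 and divided differences Δ_i = 2, 0, 7, -7/2, the continuity of g' gives the tridiagonal system
  2·m_0 + 6·m_1 + 1·m_2 = 6(Δ_1 - Δ_0) = -12
  1·m_1 + 4·m_2 + 1·m_3 = 6(Δ_2 - Δ_1) = 42
  1·m_2 + 6·m_3 + 2·m_4 = 6(Δ_3 - Δ_2) = -63
Natural end conditions: m_0 = m_4 = 0.
Solving: m_0 = 0, m_1 = -197/44, m_2 = 327/22, m_3 = -571/44, m_4 = 0.
On [3, 5], g'(x) = b_3 + 2c_3·(x - 3) + 3d_3·(x - 3)² with b_3 = Δ_3 - h_3(2m_3 + m_4)/6 = 170/33, c_3 = m_3/2 = -571/88, d_3 = (m_4 - m_3)/(6h_3) = 571/528. So g'(3) = 170/33.

5.1515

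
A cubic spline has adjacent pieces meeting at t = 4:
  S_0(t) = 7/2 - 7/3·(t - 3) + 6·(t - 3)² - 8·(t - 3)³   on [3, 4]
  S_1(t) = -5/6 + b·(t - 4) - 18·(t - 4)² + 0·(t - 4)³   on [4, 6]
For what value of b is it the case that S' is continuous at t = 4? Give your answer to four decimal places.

-14.3333

S_0'(t) = -7/3 + 12·(t - 3) - 24·(t - 3)², so S_0'(4) = -43/3. On the right, S_1'(4) = b, so b = -43/3.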